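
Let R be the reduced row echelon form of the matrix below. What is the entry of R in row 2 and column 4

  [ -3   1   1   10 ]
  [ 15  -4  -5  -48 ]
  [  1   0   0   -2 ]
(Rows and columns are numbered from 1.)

r1 ← -1/3·r1
  [  1  -1/3  -1/3  -10/3 ]
  [ 15    -4    -5    -48 ]
  [  1     0     0     -2 ]
r2 ← r2 − 15·r1
  [ 1  -1/3  -1/3  -10/3 ]
  [ 0     1     0      2 ]
  [ 1     0     0     -2 ]
r3 ← r3 − r1
  [ 1  -1/3  -1/3  -10/3 ]
  [ 0     1     0      2 ]
  [ 0   1/3   1/3    4/3 ]
r3 ← r3 − 1/3·r2
  [ 1  -1/3  -1/3  -10/3 ]
  [ 0     1     0      2 ]
  [ 0     0   1/3    2/3 ]
r3 ← 3·r3
  [ 1  -1/3  -1/3  -10/3 ]
  [ 0     1     0      2 ]
  [ 0     0     1      2 ]
r1 ← r1 + 1/3·r3
  [ 1  -1/3  0  -8/3 ]
  [ 0     1  0     2 ]
  [ 0     0  1     2 ]
r1 ← r1 + 1/3·r2
  [ 1  0  0  -2 ]
  [ 0  1  0   2 ]
  [ 0  0  1   2 ]

2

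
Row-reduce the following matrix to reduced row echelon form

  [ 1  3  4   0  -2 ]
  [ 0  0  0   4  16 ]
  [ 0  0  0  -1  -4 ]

R2 -> 1/4·R2
  [ 1  3  4   0  -2 ]
  [ 0  0  0   1   4 ]
  [ 0  0  0  -1  -4 ]
R3 -> R3 + R2
  [ 1  3  4  0  -2 ]
  [ 0  0  0  1   4 ]
  [ 0  0  0  0   0 ]

[[1, 3, 4, 0, -2], [0, 0, 0, 1, 4], [0, 0, 0, 0, 0]]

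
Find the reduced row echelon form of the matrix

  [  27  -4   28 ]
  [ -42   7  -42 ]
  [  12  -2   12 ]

R1 ← 1/27·R1
  [   1  -4/27  28/27 ]
  [ -42      7    -42 ]
  [  12     -2     12 ]
R2 ← R2 + 42·R1
  [  1  -4/27  28/27 ]
  [  0    7/9   14/9 ]
  [ 12     -2     12 ]
R3 ← R3 − 12·R1
  [ 1  -4/27  28/27 ]
  [ 0    7/9   14/9 ]
  [ 0   -2/9   -4/9 ]
R2 ← 9/7·R2
  [ 1  -4/27  28/27 ]
  [ 0      1      2 ]
  [ 0   -2/9   -4/9 ]
R3 ← R3 + 2/9·R2
  [ 1  -4/27  28/27 ]
  [ 0      1      2 ]
  [ 0      0      0 ]
R1 ← R1 + 4/27·R2
  [ 1  0  4/3 ]
  [ 0  1    2 ]
  [ 0  0    0 ]

[[1, 0, 4/3], [0, 1, 2], [0, 0, 0]]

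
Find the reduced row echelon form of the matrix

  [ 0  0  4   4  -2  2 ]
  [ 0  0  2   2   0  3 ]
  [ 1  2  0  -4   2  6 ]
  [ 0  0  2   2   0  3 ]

Swap R1 and R3.
  [ 1  2  0  -4   2  6 ]
  [ 0  0  2   2   0  3 ]
  [ 0  0  4   4  -2  2 ]
  [ 0  0  2   2   0  3 ]
Multiply R2 by 1/2.
  [ 1  2  0  -4   2    6 ]
  [ 0  0  1   1   0  3/2 ]
  [ 0  0  4   4  -2    2 ]
  [ 0  0  2   2   0    3 ]
Subtract 4 times R2 from R3.
  [ 1  2  0  -4   2    6 ]
  [ 0  0  1   1   0  3/2 ]
  [ 0  0  0   0  -2   -4 ]
  [ 0  0  2   2   0    3 ]
Subtract 2 times R2 from R4.
  [ 1  2  0  -4   2    6 ]
  [ 0  0  1   1   0  3/2 ]
  [ 0  0  0   0  -2   -4 ]
  [ 0  0  0   0   0    0 ]
Multiply R3 by -1/2.
  [ 1  2  0  -4  2    6 ]
  [ 0  0  1   1  0  3/2 ]
  [ 0  0  0   0  1    2 ]
  [ 0  0  0   0  0    0 ]
Subtract 2 times R3 from R1.
  [ 1  2  0  -4  0    2 ]
  [ 0  0  1   1  0  3/2 ]
  [ 0  0  0   0  1    2 ]
  [ 0  0  0   0  0    0 ]

[[1, 2, 0, -4, 0, 2], [0, 0, 1, 1, 0, 3/2], [0, 0, 0, 0, 1, 2], [0, 0, 0, 0, 0, 0]]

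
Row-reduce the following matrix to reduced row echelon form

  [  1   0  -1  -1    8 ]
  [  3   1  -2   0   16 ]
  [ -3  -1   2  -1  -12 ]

Subtract 3 times R1 from R2.
  [  1   0  -1  -1    8 ]
  [  0   1   1   3   -8 ]
  [ -3  -1   2  -1  -12 ]
Add 3 times R1 to R3.
  [ 1   0  -1  -1   8 ]
  [ 0   1   1   3  -8 ]
  [ 0  -1  -1  -4  12 ]
Add R2 to R3.
  [ 1  0  -1  -1   8 ]
  [ 0  1   1   3  -8 ]
  [ 0  0   0  -1   4 ]
Multiply R3 by -1.
  [ 1  0  -1  -1   8 ]
  [ 0  1   1   3  -8 ]
  [ 0  0   0   1  -4 ]
Subtract 3 times R3 from R2.
  [ 1  0  -1  -1   8 ]
  [ 0  1   1   0   4 ]
  [ 0  0   0   1  -4 ]
Add R3 to R1.
  [ 1  0  -1  0   4 ]
  [ 0  1   1  0   4 ]
  [ 0  0   0  1  -4 ]

[[1, 0, -1, 0, 4], [0, 1, 1, 0, 4], [0, 0, 0, 1, -4]]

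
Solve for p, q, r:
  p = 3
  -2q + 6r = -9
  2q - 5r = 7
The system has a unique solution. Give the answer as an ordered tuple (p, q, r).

Form the augmented matrix and row-reduce:
  [ 1   0   0  |   3 ]
  [ 0  -2   6  |  -9 ]
  [ 0   2  -5  |   7 ]
R2 -> -1/2·R2
  [ 1  0   0  |    3 ]
  [ 0  1  -3  |  9/2 ]
  [ 0  2  -5  |    7 ]
R3 -> R3 − 2·R2
  [ 1  0   0  |    3 ]
  [ 0  1  -3  |  9/2 ]
  [ 0  0   1  |   -2 ]
R2 -> R2 + 3·R3
  [ 1  0  0  |     3 ]
  [ 0  1  0  |  -3/2 ]
  [ 0  0  1  |    -2 ]
Reading off the last column: p = 3, q = -3/2, r = -2.

(3, -3/2, -2)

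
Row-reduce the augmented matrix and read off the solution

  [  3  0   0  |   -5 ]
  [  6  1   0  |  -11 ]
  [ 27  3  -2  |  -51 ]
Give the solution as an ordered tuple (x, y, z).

ρ1 -> 1/3·ρ1
ρ2 -> ρ2 − 6·ρ1
ρ3 -> ρ3 − 27·ρ1
ρ3 -> ρ3 − 3·ρ2
ρ3 -> -1/2·ρ3
Reading off the last column: x = -5/3, y = -1, z = 3/2.

(-5/3, -1, 3/2)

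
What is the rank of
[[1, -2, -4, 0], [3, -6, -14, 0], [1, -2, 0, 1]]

rank = 3

Subtract 3 times ρ1 from ρ2.
Subtract ρ1 from ρ3.
Multiply ρ2 by -1/2.
Subtract 4 times ρ2 from ρ3.
Add 4 times ρ2 to ρ1.
The reduced form has 3 nonzero rows.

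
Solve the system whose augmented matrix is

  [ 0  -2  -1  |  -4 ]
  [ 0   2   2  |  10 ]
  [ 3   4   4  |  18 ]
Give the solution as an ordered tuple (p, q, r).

(-2/3, -1, 6)

r1 <=> r3
  [ 3   4   4  |  18 ]
  [ 0   2   2  |  10 ]
  [ 0  -2  -1  |  -4 ]
r1 ← 1/3·r1
  [ 1  4/3  4/3  |   6 ]
  [ 0    2    2  |  10 ]
  [ 0   -2   -1  |  -4 ]
r2 ← 1/2·r2
  [ 1  4/3  4/3  |   6 ]
  [ 0    1    1  |   5 ]
  [ 0   -2   -1  |  -4 ]
r3 ← r3 + 2·r2
  [ 1  4/3  4/3  |  6 ]
  [ 0    1    1  |  5 ]
  [ 0    0    1  |  6 ]
r2 ← r2 − r3
  [ 1  4/3  4/3  |   6 ]
  [ 0    1    0  |  -1 ]
  [ 0    0    1  |   6 ]
r1 ← r1 − 4/3·r3
  [ 1  4/3  0  |  -2 ]
  [ 0    1  0  |  -1 ]
  [ 0    0  1  |   6 ]
r1 ← r1 − 4/3·r2
  [ 1  0  0  |  -2/3 ]
  [ 0  1  0  |    -1 ]
  [ 0  0  1  |     6 ]
Reading off the last column: p = -2/3, q = -1, r = 6.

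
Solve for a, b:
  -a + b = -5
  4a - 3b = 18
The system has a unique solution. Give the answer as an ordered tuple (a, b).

Form the augmented matrix and row-reduce:
  [ -1   1  |  -5 ]
  [  4  -3  |  18 ]
R1 -> -1·R1
R2 -> R2 − 4·R1
R1 -> R1 + R2
Reading off the last column: a = 3, b = -2.

(3, -2)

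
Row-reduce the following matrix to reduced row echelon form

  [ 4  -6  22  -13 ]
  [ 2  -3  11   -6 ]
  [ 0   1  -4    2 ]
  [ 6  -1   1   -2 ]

Multiply r1 by 1/4.
  [ 1  -3/2  11/2  -13/4 ]
  [ 2    -3    11     -6 ]
  [ 0     1    -4      2 ]
  [ 6    -1     1     -2 ]
Subtract 2 times r1 from r2.
  [ 1  -3/2  11/2  -13/4 ]
  [ 0     0     0    1/2 ]
  [ 0     1    -4      2 ]
  [ 6    -1     1     -2 ]
Subtract 6 times r1 from r4.
  [ 1  -3/2  11/2  -13/4 ]
  [ 0     0     0    1/2 ]
  [ 0     1    -4      2 ]
  [ 0     8   -32   35/2 ]
Swap r2 and r3.
  [ 1  -3/2  11/2  -13/4 ]
  [ 0     1    -4      2 ]
  [ 0     0     0    1/2 ]
  [ 0     8   -32   35/2 ]
Subtract 8 times r2 from r4.
  [ 1  -3/2  11/2  -13/4 ]
  [ 0     1    -4      2 ]
  [ 0     0     0    1/2 ]
  [ 0     0     0    3/2 ]
Multiply r3 by 2.
  [ 1  -3/2  11/2  -13/4 ]
  [ 0     1    -4      2 ]
  [ 0     0     0      1 ]
  [ 0     0     0    3/2 ]
Subtract 3/2 times r3 from r4.
  [ 1  -3/2  11/2  -13/4 ]
  [ 0     1    -4      2 ]
  [ 0     0     0      1 ]
  [ 0     0     0      0 ]
Subtract 2 times r3 from r2.
  [ 1  -3/2  11/2  -13/4 ]
  [ 0     1    -4      0 ]
  [ 0     0     0      1 ]
  [ 0     0     0      0 ]
Add 13/4 times r3 to r1.
  [ 1  -3/2  11/2  0 ]
  [ 0     1    -4  0 ]
  [ 0     0     0  1 ]
  [ 0     0     0  0 ]
Add 3/2 times r2 to r1.
  [ 1  0  -1/2  0 ]
  [ 0  1    -4  0 ]
  [ 0  0     0  1 ]
  [ 0  0     0  0 ]

[[1, 0, -1/2, 0], [0, 1, -4, 0], [0, 0, 0, 1], [0, 0, 0, 0]]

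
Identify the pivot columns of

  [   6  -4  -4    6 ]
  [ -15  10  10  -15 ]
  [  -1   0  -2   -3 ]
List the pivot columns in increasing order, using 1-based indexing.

ρ1 → 1/6·ρ1
  [   1  -2/3  -2/3    1 ]
  [ -15    10    10  -15 ]
  [  -1     0    -2   -3 ]
ρ2 → ρ2 + 15·ρ1
  [  1  -2/3  -2/3   1 ]
  [  0     0     0   0 ]
  [ -1     0    -2  -3 ]
ρ3 → ρ3 + ρ1
  [ 1  -2/3  -2/3   1 ]
  [ 0     0     0   0 ]
  [ 0  -2/3  -8/3  -2 ]
ρ2 <-> ρ3
  [ 1  -2/3  -2/3   1 ]
  [ 0  -2/3  -8/3  -2 ]
  [ 0     0     0   0 ]
ρ2 → -3/2·ρ2
  [ 1  -2/3  -2/3  1 ]
  [ 0     1     4  3 ]
  [ 0     0     0  0 ]
ρ1 → ρ1 + 2/3·ρ2
  [ 1  0  2  3 ]
  [ 0  1  4  3 ]
  [ 0  0  0  0 ]
Pivot columns are the columns containing a leading 1.

1, 2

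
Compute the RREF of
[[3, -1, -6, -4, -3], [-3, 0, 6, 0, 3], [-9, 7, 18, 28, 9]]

[[1, 0, -2, 0, -1], [0, 1, 0, 4, 0], [0, 0, 0, 0, 0]]

R1 -> 1/3·R1
  [  1  -1/3  -2  -4/3  -1 ]
  [ -3     0   6     0   3 ]
  [ -9     7  18    28   9 ]
R2 -> R2 + 3·R1
  [  1  -1/3  -2  -4/3  -1 ]
  [  0    -1   0    -4   0 ]
  [ -9     7  18    28   9 ]
R3 -> R3 + 9·R1
  [ 1  -1/3  -2  -4/3  -1 ]
  [ 0    -1   0    -4   0 ]
  [ 0     4   0    16   0 ]
R2 -> -1·R2
  [ 1  -1/3  -2  -4/3  -1 ]
  [ 0     1   0     4   0 ]
  [ 0     4   0    16   0 ]
R3 -> R3 − 4·R2
  [ 1  -1/3  -2  -4/3  -1 ]
  [ 0     1   0     4   0 ]
  [ 0     0   0     0   0 ]
R1 -> R1 + 1/3·R2
  [ 1  0  -2  0  -1 ]
  [ 0  1   0  4   0 ]
  [ 0  0   0  0   0 ]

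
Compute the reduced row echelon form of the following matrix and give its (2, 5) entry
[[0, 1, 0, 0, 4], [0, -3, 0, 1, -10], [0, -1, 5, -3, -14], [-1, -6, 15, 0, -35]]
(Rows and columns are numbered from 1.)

R1 <=> R4
  [ -1  -6  15   0  -35 ]
  [  0  -3   0   1  -10 ]
  [  0  -1   5  -3  -14 ]
  [  0   1   0   0    4 ]
R1 -> -1·R1
  [ 1   6  -15   0   35 ]
  [ 0  -3    0   1  -10 ]
  [ 0  -1    5  -3  -14 ]
  [ 0   1    0   0    4 ]
R2 -> -1/3·R2
  [ 1   6  -15     0    35 ]
  [ 0   1    0  -1/3  10/3 ]
  [ 0  -1    5    -3   -14 ]
  [ 0   1    0     0     4 ]
R3 -> R3 + R2
  [ 1  6  -15      0     35 ]
  [ 0  1    0   -1/3   10/3 ]
  [ 0  0    5  -10/3  -32/3 ]
  [ 0  1    0      0      4 ]
R4 -> R4 − R2
  [ 1  6  -15      0     35 ]
  [ 0  1    0   -1/3   10/3 ]
  [ 0  0    5  -10/3  -32/3 ]
  [ 0  0    0    1/3    2/3 ]
R3 -> 1/5·R3
  [ 1  6  -15     0      35 ]
  [ 0  1    0  -1/3    10/3 ]
  [ 0  0    1  -2/3  -32/15 ]
  [ 0  0    0   1/3     2/3 ]
R4 -> 3·R4
  [ 1  6  -15     0      35 ]
  [ 0  1    0  -1/3    10/3 ]
  [ 0  0    1  -2/3  -32/15 ]
  [ 0  0    0     1       2 ]
R3 -> R3 + 2/3·R4
  [ 1  6  -15     0    35 ]
  [ 0  1    0  -1/3  10/3 ]
  [ 0  0    1     0  -4/5 ]
  [ 0  0    0     1     2 ]
R2 -> R2 + 1/3·R4
  [ 1  6  -15  0    35 ]
  [ 0  1    0  0     4 ]
  [ 0  0    1  0  -4/5 ]
  [ 0  0    0  1     2 ]
R1 -> R1 + 15·R3
  [ 1  6  0  0    23 ]
  [ 0  1  0  0     4 ]
  [ 0  0  1  0  -4/5 ]
  [ 0  0  0  1     2 ]
R1 -> R1 − 6·R2
  [ 1  0  0  0    -1 ]
  [ 0  1  0  0     4 ]
  [ 0  0  1  0  -4/5 ]
  [ 0  0  0  1     2 ]

4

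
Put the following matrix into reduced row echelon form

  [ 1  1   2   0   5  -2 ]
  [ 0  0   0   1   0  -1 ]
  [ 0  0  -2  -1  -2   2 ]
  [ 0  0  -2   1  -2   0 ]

ρ2 <-> ρ3
  [ 1  1   2   0   5  -2 ]
  [ 0  0  -2  -1  -2   2 ]
  [ 0  0   0   1   0  -1 ]
  [ 0  0  -2   1  -2   0 ]
ρ2 ← -1/2·ρ2
  [ 1  1   2    0   5  -2 ]
  [ 0  0   1  1/2   1  -1 ]
  [ 0  0   0    1   0  -1 ]
  [ 0  0  -2    1  -2   0 ]
ρ4 ← ρ4 + 2·ρ2
  [ 1  1  2    0  5  -2 ]
  [ 0  0  1  1/2  1  -1 ]
  [ 0  0  0    1  0  -1 ]
  [ 0  0  0    2  0  -2 ]
ρ4 ← ρ4 − 2·ρ3
  [ 1  1  2    0  5  -2 ]
  [ 0  0  1  1/2  1  -1 ]
  [ 0  0  0    1  0  -1 ]
  [ 0  0  0    0  0   0 ]
ρ2 ← ρ2 − 1/2·ρ3
  [ 1  1  2  0  5    -2 ]
  [ 0  0  1  0  1  -1/2 ]
  [ 0  0  0  1  0    -1 ]
  [ 0  0  0  0  0     0 ]
ρ1 ← ρ1 − 2·ρ2
  [ 1  1  0  0  3    -1 ]
  [ 0  0  1  0  1  -1/2 ]
  [ 0  0  0  1  0    -1 ]
  [ 0  0  0  0  0     0 ]

[[1, 1, 0, 0, 3, -1], [0, 0, 1, 0, 1, -1/2], [0, 0, 0, 1, 0, -1], [0, 0, 0, 0, 0, 0]]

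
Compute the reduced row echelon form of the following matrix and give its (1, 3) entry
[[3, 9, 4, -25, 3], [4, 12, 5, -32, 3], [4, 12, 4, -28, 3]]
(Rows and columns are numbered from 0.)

-4

ρ1 → 1/3·ρ1
  [ 1   3  4/3  -25/3  1 ]
  [ 4  12    5    -32  3 ]
  [ 4  12    4    -28  3 ]
ρ2 → ρ2 − 4·ρ1
  [ 1   3   4/3  -25/3   1 ]
  [ 0   0  -1/3    4/3  -1 ]
  [ 4  12     4    -28   3 ]
ρ3 → ρ3 − 4·ρ1
  [ 1  3   4/3  -25/3   1 ]
  [ 0  0  -1/3    4/3  -1 ]
  [ 0  0  -4/3   16/3  -1 ]
ρ2 → -3·ρ2
  [ 1  3   4/3  -25/3   1 ]
  [ 0  0     1     -4   3 ]
  [ 0  0  -4/3   16/3  -1 ]
ρ3 → ρ3 + 4/3·ρ2
  [ 1  3  4/3  -25/3  1 ]
  [ 0  0    1     -4  3 ]
  [ 0  0    0      0  3 ]
ρ3 → 1/3·ρ3
  [ 1  3  4/3  -25/3  1 ]
  [ 0  0    1     -4  3 ]
  [ 0  0    0      0  1 ]
ρ2 → ρ2 − 3·ρ3
  [ 1  3  4/3  -25/3  1 ]
  [ 0  0    1     -4  0 ]
  [ 0  0    0      0  1 ]
ρ1 → ρ1 − ρ3
  [ 1  3  4/3  -25/3  0 ]
  [ 0  0    1     -4  0 ]
  [ 0  0    0      0  1 ]
ρ1 → ρ1 − 4/3·ρ2
  [ 1  3  0  -3  0 ]
  [ 0  0  1  -4  0 ]
  [ 0  0  0   0  1 ]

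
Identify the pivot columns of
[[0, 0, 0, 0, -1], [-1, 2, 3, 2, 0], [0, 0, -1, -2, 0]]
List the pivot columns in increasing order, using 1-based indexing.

1, 3, 5

Swap R1 and R2.
  [ -1  2   3   2   0 ]
  [  0  0   0   0  -1 ]
  [  0  0  -1  -2   0 ]
Multiply R1 by -1.
  [ 1  -2  -3  -2   0 ]
  [ 0   0   0   0  -1 ]
  [ 0   0  -1  -2   0 ]
Swap R2 and R3.
  [ 1  -2  -3  -2   0 ]
  [ 0   0  -1  -2   0 ]
  [ 0   0   0   0  -1 ]
Multiply R2 by -1.
  [ 1  -2  -3  -2   0 ]
  [ 0   0   1   2   0 ]
  [ 0   0   0   0  -1 ]
Multiply R3 by -1.
  [ 1  -2  -3  -2  0 ]
  [ 0   0   1   2  0 ]
  [ 0   0   0   0  1 ]
Add 3 times R2 to R1.
  [ 1  -2  0  4  0 ]
  [ 0   0  1  2  0 ]
  [ 0   0  0  0  1 ]
Pivot columns are the columns containing a leading 1.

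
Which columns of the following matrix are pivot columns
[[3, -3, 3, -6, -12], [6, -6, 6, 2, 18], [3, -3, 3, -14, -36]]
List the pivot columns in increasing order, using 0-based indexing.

R1 -> 1/3·R1
R2 -> R2 − 6·R1
R3 -> R3 − 3·R1
R2 -> 1/14·R2
R3 -> R3 + 8·R2
R1 -> R1 + 2·R2
Pivot columns are the columns containing a leading 1.

0, 3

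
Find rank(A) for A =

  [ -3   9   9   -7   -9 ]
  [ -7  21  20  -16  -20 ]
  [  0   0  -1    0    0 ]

Multiply R1 by -1/3.
Add 7 times R1 to R2.
Multiply R2 by -1.
Add R2 to R3.
Multiply R3 by -3.
Add 1/3 times R3 to R2.
Subtract 7/3 times R3 from R1.
Add 3 times R2 to R1.
The reduced form has 3 nonzero rows.

rank = 3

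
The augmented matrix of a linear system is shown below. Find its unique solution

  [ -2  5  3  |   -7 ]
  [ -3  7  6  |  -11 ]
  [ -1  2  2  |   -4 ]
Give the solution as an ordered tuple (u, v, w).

ρ1 ← -1/2·ρ1
  [  1  -5/2  -3/2  |  7/2 ]
  [ -3     7     6  |  -11 ]
  [ -1     2     2  |   -4 ]
ρ2 ← ρ2 + 3·ρ1
  [  1  -5/2  -3/2  |   7/2 ]
  [  0  -1/2   3/2  |  -1/2 ]
  [ -1     2     2  |    -4 ]
ρ3 ← ρ3 + ρ1
  [ 1  -5/2  -3/2  |   7/2 ]
  [ 0  -1/2   3/2  |  -1/2 ]
  [ 0  -1/2   1/2  |  -1/2 ]
ρ2 ← -2·ρ2
  [ 1  -5/2  -3/2  |   7/2 ]
  [ 0     1    -3  |     1 ]
  [ 0  -1/2   1/2  |  -1/2 ]
ρ3 ← ρ3 + 1/2·ρ2
  [ 1  -5/2  -3/2  |  7/2 ]
  [ 0     1    -3  |    1 ]
  [ 0     0    -1  |    0 ]
ρ3 ← -1·ρ3
  [ 1  -5/2  -3/2  |  7/2 ]
  [ 0     1    -3  |    1 ]
  [ 0     0     1  |    0 ]
ρ2 ← ρ2 + 3·ρ3
  [ 1  -5/2  -3/2  |  7/2 ]
  [ 0     1     0  |    1 ]
  [ 0     0     1  |    0 ]
ρ1 ← ρ1 + 3/2·ρ3
  [ 1  -5/2  0  |  7/2 ]
  [ 0     1  0  |    1 ]
  [ 0     0  1  |    0 ]
ρ1 ← ρ1 + 5/2·ρ2
  [ 1  0  0  |  6 ]
  [ 0  1  0  |  1 ]
  [ 0  0  1  |  0 ]
Reading off the last column: u = 6, v = 1, w = 0.

(6, 1, 0)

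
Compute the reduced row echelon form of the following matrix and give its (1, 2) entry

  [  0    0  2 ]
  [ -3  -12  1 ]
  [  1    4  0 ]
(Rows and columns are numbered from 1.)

R1 <-> R2
  [ -3  -12  1 ]
  [  0    0  2 ]
  [  1    4  0 ]
R1 -> -1/3·R1
  [ 1  4  -1/3 ]
  [ 0  0     2 ]
  [ 1  4     0 ]
R3 -> R3 − R1
  [ 1  4  -1/3 ]
  [ 0  0     2 ]
  [ 0  0   1/3 ]
R2 -> 1/2·R2
  [ 1  4  -1/3 ]
  [ 0  0     1 ]
  [ 0  0   1/3 ]
R3 -> R3 − 1/3·R2
  [ 1  4  -1/3 ]
  [ 0  0     1 ]
  [ 0  0     0 ]
R1 -> R1 + 1/3·R2
  [ 1  4  0 ]
  [ 0  0  1 ]
  [ 0  0  0 ]

4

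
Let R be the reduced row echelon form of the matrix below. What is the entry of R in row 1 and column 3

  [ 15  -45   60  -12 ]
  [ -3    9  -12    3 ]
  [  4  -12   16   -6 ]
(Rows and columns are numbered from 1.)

r1 ← 1/15·r1
  [  1   -3    4  -4/5 ]
  [ -3    9  -12     3 ]
  [  4  -12   16    -6 ]
r2 ← r2 + 3·r1
  [ 1   -3   4  -4/5 ]
  [ 0    0   0   3/5 ]
  [ 4  -12  16    -6 ]
r3 ← r3 − 4·r1
  [ 1  -3  4   -4/5 ]
  [ 0   0  0    3/5 ]
  [ 0   0  0  -14/5 ]
r2 ← 5/3·r2
  [ 1  -3  4   -4/5 ]
  [ 0   0  0      1 ]
  [ 0   0  0  -14/5 ]
r3 ← r3 + 14/5·r2
  [ 1  -3  4  -4/5 ]
  [ 0   0  0     1 ]
  [ 0   0  0     0 ]
r1 ← r1 + 4/5·r2
  [ 1  -3  4  0 ]
  [ 0   0  0  1 ]
  [ 0   0  0  0 ]

4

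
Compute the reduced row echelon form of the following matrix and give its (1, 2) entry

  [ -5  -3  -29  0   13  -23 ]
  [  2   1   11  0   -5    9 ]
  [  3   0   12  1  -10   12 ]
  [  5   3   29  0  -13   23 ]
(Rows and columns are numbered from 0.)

r1 -> -1/5·r1
  [ 1  3/5  29/5  0  -13/5  23/5 ]
  [ 2    1    11  0     -5     9 ]
  [ 3    0    12  1    -10    12 ]
  [ 5    3    29  0    -13    23 ]
r2 -> r2 − 2·r1
  [ 1   3/5  29/5  0  -13/5  23/5 ]
  [ 0  -1/5  -3/5  0    1/5  -1/5 ]
  [ 3     0    12  1    -10    12 ]
  [ 5     3    29  0    -13    23 ]
r3 -> r3 − 3·r1
  [ 1   3/5   29/5  0  -13/5  23/5 ]
  [ 0  -1/5   -3/5  0    1/5  -1/5 ]
  [ 0  -9/5  -27/5  1  -11/5  -9/5 ]
  [ 5     3     29  0    -13    23 ]
r4 -> r4 − 5·r1
  [ 1   3/5   29/5  0  -13/5  23/5 ]
  [ 0  -1/5   -3/5  0    1/5  -1/5 ]
  [ 0  -9/5  -27/5  1  -11/5  -9/5 ]
  [ 0     0      0  0      0     0 ]
r2 -> -5·r2
  [ 1   3/5   29/5  0  -13/5  23/5 ]
  [ 0     1      3  0     -1     1 ]
  [ 0  -9/5  -27/5  1  -11/5  -9/5 ]
  [ 0     0      0  0      0     0 ]
r3 -> r3 + 9/5·r2
  [ 1  3/5  29/5  0  -13/5  23/5 ]
  [ 0    1     3  0     -1     1 ]
  [ 0    0     0  1     -4     0 ]
  [ 0    0     0  0      0     0 ]
r1 -> r1 − 3/5·r2
  [ 1  0  4  0  -2  4 ]
  [ 0  1  3  0  -1  1 ]
  [ 0  0  0  1  -4  0 ]
  [ 0  0  0  0   0  0 ]

3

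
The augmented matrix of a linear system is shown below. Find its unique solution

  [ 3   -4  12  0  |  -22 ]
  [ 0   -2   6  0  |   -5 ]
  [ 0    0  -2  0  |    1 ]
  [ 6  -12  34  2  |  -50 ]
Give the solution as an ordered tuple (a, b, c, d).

(-4, 1, -1/2, 3/2)

R1 := 1/3·R1
R4 := R4 − 6·R1
R2 := -1/2·R2
R4 := R4 + 4·R2
R3 := -1/2·R3
R4 := R4 + 2·R3
R4 := 1/2·R4
R2 := R2 + 3·R3
R1 := R1 − 4·R3
R1 := R1 + 4/3·R2
Reading off the last column: a = -4, b = 1, c = -1/2, d = 3/2.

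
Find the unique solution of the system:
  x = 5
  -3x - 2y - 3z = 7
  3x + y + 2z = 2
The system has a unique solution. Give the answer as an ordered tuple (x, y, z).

Form the augmented matrix and row-reduce:
  [  1   0   0  |  5 ]
  [ -3  -2  -3  |  7 ]
  [  3   1   2  |  2 ]
Add 3 times R1 to R2.
  [ 1   0   0  |   5 ]
  [ 0  -2  -3  |  22 ]
  [ 3   1   2  |   2 ]
Subtract 3 times R1 from R3.
  [ 1   0   0  |    5 ]
  [ 0  -2  -3  |   22 ]
  [ 0   1   2  |  -13 ]
Multiply R2 by -1/2.
  [ 1  0    0  |    5 ]
  [ 0  1  3/2  |  -11 ]
  [ 0  1    2  |  -13 ]
Subtract R2 from R3.
  [ 1  0    0  |    5 ]
  [ 0  1  3/2  |  -11 ]
  [ 0  0  1/2  |   -2 ]
Multiply R3 by 2.
  [ 1  0    0  |    5 ]
  [ 0  1  3/2  |  -11 ]
  [ 0  0    1  |   -4 ]
Subtract 3/2 times R3 from R2.
  [ 1  0  0  |   5 ]
  [ 0  1  0  |  -5 ]
  [ 0  0  1  |  -4 ]
Reading off the last column: x = 5, y = -5, z = -4.

(5, -5, -4)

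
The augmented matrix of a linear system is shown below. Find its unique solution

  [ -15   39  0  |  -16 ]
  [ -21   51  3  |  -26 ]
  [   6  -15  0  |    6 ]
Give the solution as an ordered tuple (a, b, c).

R1 := -1/15·R1
  [   1  -13/5  0  |  16/15 ]
  [ -21     51  3  |    -26 ]
  [   6    -15  0  |      6 ]
R2 := R2 + 21·R1
  [ 1  -13/5  0  |  16/15 ]
  [ 0  -18/5  3  |  -18/5 ]
  [ 6    -15  0  |      6 ]
R3 := R3 − 6·R1
  [ 1  -13/5  0  |  16/15 ]
  [ 0  -18/5  3  |  -18/5 ]
  [ 0    3/5  0  |   -2/5 ]
R2 := -5/18·R2
  [ 1  -13/5     0  |  16/15 ]
  [ 0      1  -5/6  |      1 ]
  [ 0    3/5     0  |   -2/5 ]
R3 := R3 − 3/5·R2
  [ 1  -13/5     0  |  16/15 ]
  [ 0      1  -5/6  |      1 ]
  [ 0      0   1/2  |     -1 ]
R3 := 2·R3
  [ 1  -13/5     0  |  16/15 ]
  [ 0      1  -5/6  |      1 ]
  [ 0      0     1  |     -2 ]
R2 := R2 + 5/6·R3
  [ 1  -13/5  0  |  16/15 ]
  [ 0      1  0  |   -2/3 ]
  [ 0      0  1  |     -2 ]
R1 := R1 + 13/5·R2
  [ 1  0  0  |  -2/3 ]
  [ 0  1  0  |  -2/3 ]
  [ 0  0  1  |    -2 ]
Reading off the last column: a = -2/3, b = -2/3, c = -2.

(-2/3, -2/3, -2)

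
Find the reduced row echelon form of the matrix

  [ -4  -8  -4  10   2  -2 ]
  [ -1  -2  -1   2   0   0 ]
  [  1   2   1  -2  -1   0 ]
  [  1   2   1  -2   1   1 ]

R1 := -1/4·R1
  [  1   2   1  -5/2  -1/2  1/2 ]
  [ -1  -2  -1     2     0    0 ]
  [  1   2   1    -2    -1    0 ]
  [  1   2   1    -2     1    1 ]
R2 := R2 + R1
  [ 1  2  1  -5/2  -1/2  1/2 ]
  [ 0  0  0  -1/2  -1/2  1/2 ]
  [ 1  2  1    -2    -1    0 ]
  [ 1  2  1    -2     1    1 ]
R3 := R3 − R1
  [ 1  2  1  -5/2  -1/2   1/2 ]
  [ 0  0  0  -1/2  -1/2   1/2 ]
  [ 0  0  0   1/2  -1/2  -1/2 ]
  [ 1  2  1    -2     1     1 ]
R4 := R4 − R1
  [ 1  2  1  -5/2  -1/2   1/2 ]
  [ 0  0  0  -1/2  -1/2   1/2 ]
  [ 0  0  0   1/2  -1/2  -1/2 ]
  [ 0  0  0   1/2   3/2   1/2 ]
R2 := -2·R2
  [ 1  2  1  -5/2  -1/2   1/2 ]
  [ 0  0  0     1     1    -1 ]
  [ 0  0  0   1/2  -1/2  -1/2 ]
  [ 0  0  0   1/2   3/2   1/2 ]
R3 := R3 − 1/2·R2
  [ 1  2  1  -5/2  -1/2  1/2 ]
  [ 0  0  0     1     1   -1 ]
  [ 0  0  0     0    -1    0 ]
  [ 0  0  0   1/2   3/2  1/2 ]
R4 := R4 − 1/2·R2
  [ 1  2  1  -5/2  -1/2  1/2 ]
  [ 0  0  0     1     1   -1 ]
  [ 0  0  0     0    -1    0 ]
  [ 0  0  0     0     1    1 ]
R3 := -1·R3
  [ 1  2  1  -5/2  -1/2  1/2 ]
  [ 0  0  0     1     1   -1 ]
  [ 0  0  0     0     1    0 ]
  [ 0  0  0     0     1    1 ]
R4 := R4 − R3
  [ 1  2  1  -5/2  -1/2  1/2 ]
  [ 0  0  0     1     1   -1 ]
  [ 0  0  0     0     1    0 ]
  [ 0  0  0     0     0    1 ]
R2 := R2 + R4
  [ 1  2  1  -5/2  -1/2  1/2 ]
  [ 0  0  0     1     1    0 ]
  [ 0  0  0     0     1    0 ]
  [ 0  0  0     0     0    1 ]
R1 := R1 − 1/2·R4
  [ 1  2  1  -5/2  -1/2  0 ]
  [ 0  0  0     1     1  0 ]
  [ 0  0  0     0     1  0 ]
  [ 0  0  0     0     0  1 ]
R2 := R2 − R3
  [ 1  2  1  -5/2  -1/2  0 ]
  [ 0  0  0     1     0  0 ]
  [ 0  0  0     0     1  0 ]
  [ 0  0  0     0     0  1 ]
R1 := R1 + 1/2·R3
  [ 1  2  1  -5/2  0  0 ]
  [ 0  0  0     1  0  0 ]
  [ 0  0  0     0  1  0 ]
  [ 0  0  0     0  0  1 ]
R1 := R1 + 5/2·R2
  [ 1  2  1  0  0  0 ]
  [ 0  0  0  1  0  0 ]
  [ 0  0  0  0  1  0 ]
  [ 0  0  0  0  0  1 ]

[[1, 2, 1, 0, 0, 0], [0, 0, 0, 1, 0, 0], [0, 0, 0, 0, 1, 0], [0, 0, 0, 0, 0, 1]]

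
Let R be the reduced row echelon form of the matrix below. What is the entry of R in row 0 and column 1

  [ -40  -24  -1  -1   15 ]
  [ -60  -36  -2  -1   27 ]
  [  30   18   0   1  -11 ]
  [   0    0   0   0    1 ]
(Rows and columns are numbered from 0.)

3/5

ρ1 → -1/40·ρ1
  [   1  3/5  1/40  1/40  -3/8 ]
  [ -60  -36    -2    -1    27 ]
  [  30   18     0     1   -11 ]
  [   0    0     0     0     1 ]
ρ2 → ρ2 + 60·ρ1
  [  1  3/5  1/40  1/40  -3/8 ]
  [  0    0  -1/2   1/2   9/2 ]
  [ 30   18     0     1   -11 ]
  [  0    0     0     0     1 ]
ρ3 → ρ3 − 30·ρ1
  [ 1  3/5  1/40  1/40  -3/8 ]
  [ 0    0  -1/2   1/2   9/2 ]
  [ 0    0  -3/4   1/4   1/4 ]
  [ 0    0     0     0     1 ]
ρ2 → -2·ρ2
  [ 1  3/5  1/40  1/40  -3/8 ]
  [ 0    0     1    -1    -9 ]
  [ 0    0  -3/4   1/4   1/4 ]
  [ 0    0     0     0     1 ]
ρ3 → ρ3 + 3/4·ρ2
  [ 1  3/5  1/40  1/40   -3/8 ]
  [ 0    0     1    -1     -9 ]
  [ 0    0     0  -1/2  -13/2 ]
  [ 0    0     0     0      1 ]
ρ3 → -2·ρ3
  [ 1  3/5  1/40  1/40  -3/8 ]
  [ 0    0     1    -1    -9 ]
  [ 0    0     0     1    13 ]
  [ 0    0     0     0     1 ]
ρ3 → ρ3 − 13·ρ4
  [ 1  3/5  1/40  1/40  -3/8 ]
  [ 0    0     1    -1    -9 ]
  [ 0    0     0     1     0 ]
  [ 0    0     0     0     1 ]
ρ2 → ρ2 + 9·ρ4
  [ 1  3/5  1/40  1/40  -3/8 ]
  [ 0    0     1    -1     0 ]
  [ 0    0     0     1     0 ]
  [ 0    0     0     0     1 ]
ρ1 → ρ1 + 3/8·ρ4
  [ 1  3/5  1/40  1/40  0 ]
  [ 0    0     1    -1  0 ]
  [ 0    0     0     1  0 ]
  [ 0    0     0     0  1 ]
ρ2 → ρ2 + ρ3
  [ 1  3/5  1/40  1/40  0 ]
  [ 0    0     1     0  0 ]
  [ 0    0     0     1  0 ]
  [ 0    0     0     0  1 ]
ρ1 → ρ1 − 1/40·ρ3
  [ 1  3/5  1/40  0  0 ]
  [ 0    0     1  0  0 ]
  [ 0    0     0  1  0 ]
  [ 0    0     0  0  1 ]
ρ1 → ρ1 − 1/40·ρ2
  [ 1  3/5  0  0  0 ]
  [ 0    0  1  0  0 ]
  [ 0    0  0  1  0 ]
  [ 0    0  0  0  1 ]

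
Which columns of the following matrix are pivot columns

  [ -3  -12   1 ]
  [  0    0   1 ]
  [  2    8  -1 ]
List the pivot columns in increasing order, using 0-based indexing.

R1 := -1/3·R1
  [ 1  4  -1/3 ]
  [ 0  0     1 ]
  [ 2  8    -1 ]
R3 := R3 − 2·R1
  [ 1  4  -1/3 ]
  [ 0  0     1 ]
  [ 0  0  -1/3 ]
R3 := R3 + 1/3·R2
  [ 1  4  -1/3 ]
  [ 0  0     1 ]
  [ 0  0     0 ]
R1 := R1 + 1/3·R2
  [ 1  4  0 ]
  [ 0  0  1 ]
  [ 0  0  0 ]
Pivot columns are the columns containing a leading 1.

0, 2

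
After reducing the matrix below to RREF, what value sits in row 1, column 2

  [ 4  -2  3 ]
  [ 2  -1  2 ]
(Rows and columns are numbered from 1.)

R1 -> 1/4·R1
  [ 1  -1/2  3/4 ]
  [ 2    -1    2 ]
R2 -> R2 − 2·R1
  [ 1  -1/2  3/4 ]
  [ 0     0  1/2 ]
R2 -> 2·R2
  [ 1  -1/2  3/4 ]
  [ 0     0    1 ]
R1 -> R1 − 3/4·R2
  [ 1  -1/2  0 ]
  [ 0     0  1 ]

-1/2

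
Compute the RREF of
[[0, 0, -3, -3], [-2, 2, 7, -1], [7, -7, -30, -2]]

[[1, -1, 0, 4], [0, 0, 1, 1], [0, 0, 0, 0]]

ρ1 <=> ρ2
  [ -2   2    7  -1 ]
  [  0   0   -3  -3 ]
  [  7  -7  -30  -2 ]
ρ1 -> -1/2·ρ1
  [ 1  -1  -7/2  1/2 ]
  [ 0   0    -3   -3 ]
  [ 7  -7   -30   -2 ]
ρ3 -> ρ3 − 7·ρ1
  [ 1  -1   -7/2    1/2 ]
  [ 0   0     -3     -3 ]
  [ 0   0  -11/2  -11/2 ]
ρ2 -> -1/3·ρ2
  [ 1  -1   -7/2    1/2 ]
  [ 0   0      1      1 ]
  [ 0   0  -11/2  -11/2 ]
ρ3 -> ρ3 + 11/2·ρ2
  [ 1  -1  -7/2  1/2 ]
  [ 0   0     1    1 ]
  [ 0   0     0    0 ]
ρ1 -> ρ1 + 7/2·ρ2
  [ 1  -1  0  4 ]
  [ 0   0  1  1 ]
  [ 0   0  0  0 ]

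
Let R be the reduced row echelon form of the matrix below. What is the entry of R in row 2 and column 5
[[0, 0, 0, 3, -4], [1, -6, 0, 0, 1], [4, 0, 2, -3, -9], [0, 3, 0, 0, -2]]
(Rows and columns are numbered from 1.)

R1 <-> R2
  [ 1  -6  0   0   1 ]
  [ 0   0  0   3  -4 ]
  [ 4   0  2  -3  -9 ]
  [ 0   3  0   0  -2 ]
R3 → R3 − 4·R1
  [ 1  -6  0   0    1 ]
  [ 0   0  0   3   -4 ]
  [ 0  24  2  -3  -13 ]
  [ 0   3  0   0   -2 ]
R2 <-> R3
  [ 1  -6  0   0    1 ]
  [ 0  24  2  -3  -13 ]
  [ 0   0  0   3   -4 ]
  [ 0   3  0   0   -2 ]
R2 → 1/24·R2
  [ 1  -6     0     0       1 ]
  [ 0   1  1/12  -1/8  -13/24 ]
  [ 0   0     0     3      -4 ]
  [ 0   3     0     0      -2 ]
R4 → R4 − 3·R2
  [ 1  -6     0     0       1 ]
  [ 0   1  1/12  -1/8  -13/24 ]
  [ 0   0     0     3      -4 ]
  [ 0   0  -1/4   3/8    -3/8 ]
R3 <-> R4
  [ 1  -6     0     0       1 ]
  [ 0   1  1/12  -1/8  -13/24 ]
  [ 0   0  -1/4   3/8    -3/8 ]
  [ 0   0     0     3      -4 ]
R3 → -4·R3
  [ 1  -6     0     0       1 ]
  [ 0   1  1/12  -1/8  -13/24 ]
  [ 0   0     1  -3/2     3/2 ]
  [ 0   0     0     3      -4 ]
R4 → 1/3·R4
  [ 1  -6     0     0       1 ]
  [ 0   1  1/12  -1/8  -13/24 ]
  [ 0   0     1  -3/2     3/2 ]
  [ 0   0     0     1    -4/3 ]
R3 → R3 + 3/2·R4
  [ 1  -6     0     0       1 ]
  [ 0   1  1/12  -1/8  -13/24 ]
  [ 0   0     1     0    -1/2 ]
  [ 0   0     0     1    -4/3 ]
R2 → R2 + 1/8·R4
  [ 1  -6     0  0       1 ]
  [ 0   1  1/12  0  -17/24 ]
  [ 0   0     1  0    -1/2 ]
  [ 0   0     0  1    -4/3 ]
R2 → R2 − 1/12·R3
  [ 1  -6  0  0     1 ]
  [ 0   1  0  0  -2/3 ]
  [ 0   0  1  0  -1/2 ]
  [ 0   0  0  1  -4/3 ]
R1 → R1 + 6·R2
  [ 1  0  0  0    -3 ]
  [ 0  1  0  0  -2/3 ]
  [ 0  0  1  0  -1/2 ]
  [ 0  0  0  1  -4/3 ]

-2/3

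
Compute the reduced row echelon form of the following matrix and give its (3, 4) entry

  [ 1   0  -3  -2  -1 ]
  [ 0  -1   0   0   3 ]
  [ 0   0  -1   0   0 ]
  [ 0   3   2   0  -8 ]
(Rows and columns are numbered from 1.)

R2 → -1·R2
  [ 1  0  -3  -2  -1 ]
  [ 0  1   0   0  -3 ]
  [ 0  0  -1   0   0 ]
  [ 0  3   2   0  -8 ]
R4 → R4 − 3·R2
  [ 1  0  -3  -2  -1 ]
  [ 0  1   0   0  -3 ]
  [ 0  0  -1   0   0 ]
  [ 0  0   2   0   1 ]
R3 → -1·R3
  [ 1  0  -3  -2  -1 ]
  [ 0  1   0   0  -3 ]
  [ 0  0   1   0   0 ]
  [ 0  0   2   0   1 ]
R4 → R4 − 2·R3
  [ 1  0  -3  -2  -1 ]
  [ 0  1   0   0  -3 ]
  [ 0  0   1   0   0 ]
  [ 0  0   0   0   1 ]
R2 → R2 + 3·R4
  [ 1  0  -3  -2  -1 ]
  [ 0  1   0   0   0 ]
  [ 0  0   1   0   0 ]
  [ 0  0   0   0   1 ]
R1 → R1 + R4
  [ 1  0  -3  -2  0 ]
  [ 0  1   0   0  0 ]
  [ 0  0   1   0  0 ]
  [ 0  0   0   0  1 ]
R1 → R1 + 3·R3
  [ 1  0  0  -2  0 ]
  [ 0  1  0   0  0 ]
  [ 0  0  1   0  0 ]
  [ 0  0  0   0  1 ]

0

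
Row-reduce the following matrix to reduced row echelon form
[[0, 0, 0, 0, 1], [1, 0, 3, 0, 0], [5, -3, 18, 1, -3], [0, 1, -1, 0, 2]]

[[1, 0, 3, 0, 0], [0, 1, -1, 0, 0], [0, 0, 0, 1, 0], [0, 0, 0, 0, 1]]

r1 <-> r2
  [ 1   0   3  0   0 ]
  [ 0   0   0  0   1 ]
  [ 5  -3  18  1  -3 ]
  [ 0   1  -1  0   2 ]
r3 := r3 − 5·r1
  [ 1   0   3  0   0 ]
  [ 0   0   0  0   1 ]
  [ 0  -3   3  1  -3 ]
  [ 0   1  -1  0   2 ]
r2 <-> r3
  [ 1   0   3  0   0 ]
  [ 0  -3   3  1  -3 ]
  [ 0   0   0  0   1 ]
  [ 0   1  -1  0   2 ]
r2 := -1/3·r2
  [ 1  0   3     0  0 ]
  [ 0  1  -1  -1/3  1 ]
  [ 0  0   0     0  1 ]
  [ 0  1  -1     0  2 ]
r4 := r4 − r2
  [ 1  0   3     0  0 ]
  [ 0  1  -1  -1/3  1 ]
  [ 0  0   0     0  1 ]
  [ 0  0   0   1/3  1 ]
r3 <-> r4
  [ 1  0   3     0  0 ]
  [ 0  1  -1  -1/3  1 ]
  [ 0  0   0   1/3  1 ]
  [ 0  0   0     0  1 ]
r3 := 3·r3
  [ 1  0   3     0  0 ]
  [ 0  1  -1  -1/3  1 ]
  [ 0  0   0     1  3 ]
  [ 0  0   0     0  1 ]
r3 := r3 − 3·r4
  [ 1  0   3     0  0 ]
  [ 0  1  -1  -1/3  1 ]
  [ 0  0   0     1  0 ]
  [ 0  0   0     0  1 ]
r2 := r2 − r4
  [ 1  0   3     0  0 ]
  [ 0  1  -1  -1/3  0 ]
  [ 0  0   0     1  0 ]
  [ 0  0   0     0  1 ]
r2 := r2 + 1/3·r3
  [ 1  0   3  0  0 ]
  [ 0  1  -1  0  0 ]
  [ 0  0   0  1  0 ]
  [ 0  0   0  0  1 ]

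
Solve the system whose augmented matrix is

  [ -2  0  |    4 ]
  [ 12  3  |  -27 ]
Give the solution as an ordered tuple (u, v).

Multiply R1 by -1/2.
  [  1  0  |   -2 ]
  [ 12  3  |  -27 ]
Subtract 12 times R1 from R2.
  [ 1  0  |  -2 ]
  [ 0  3  |  -3 ]
Multiply R2 by 1/3.
  [ 1  0  |  -2 ]
  [ 0  1  |  -1 ]
Reading off the last column: u = -2, v = -1.

(-2, -1)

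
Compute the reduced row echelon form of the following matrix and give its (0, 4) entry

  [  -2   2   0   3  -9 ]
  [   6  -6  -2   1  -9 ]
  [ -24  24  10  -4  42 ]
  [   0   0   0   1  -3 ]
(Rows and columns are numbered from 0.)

0

R1 := -1/2·R1
  [   1  -1   0  -3/2  9/2 ]
  [   6  -6  -2     1   -9 ]
  [ -24  24  10    -4   42 ]
  [   0   0   0     1   -3 ]
R2 := R2 − 6·R1
  [   1  -1   0  -3/2  9/2 ]
  [   0   0  -2    10  -36 ]
  [ -24  24  10    -4   42 ]
  [   0   0   0     1   -3 ]
R3 := R3 + 24·R1
  [ 1  -1   0  -3/2  9/2 ]
  [ 0   0  -2    10  -36 ]
  [ 0   0  10   -40  150 ]
  [ 0   0   0     1   -3 ]
R2 := -1/2·R2
  [ 1  -1   0  -3/2  9/2 ]
  [ 0   0   1    -5   18 ]
  [ 0   0  10   -40  150 ]
  [ 0   0   0     1   -3 ]
R3 := R3 − 10·R2
  [ 1  -1  0  -3/2  9/2 ]
  [ 0   0  1    -5   18 ]
  [ 0   0  0    10  -30 ]
  [ 0   0  0     1   -3 ]
R3 := 1/10·R3
  [ 1  -1  0  -3/2  9/2 ]
  [ 0   0  1    -5   18 ]
  [ 0   0  0     1   -3 ]
  [ 0   0  0     1   -3 ]
R4 := R4 − R3
  [ 1  -1  0  -3/2  9/2 ]
  [ 0   0  1    -5   18 ]
  [ 0   0  0     1   -3 ]
  [ 0   0  0     0    0 ]
R2 := R2 + 5·R3
  [ 1  -1  0  -3/2  9/2 ]
  [ 0   0  1     0    3 ]
  [ 0   0  0     1   -3 ]
  [ 0   0  0     0    0 ]
R1 := R1 + 3/2·R3
  [ 1  -1  0  0   0 ]
  [ 0   0  1  0   3 ]
  [ 0   0  0  1  -3 ]
  [ 0   0  0  0   0 ]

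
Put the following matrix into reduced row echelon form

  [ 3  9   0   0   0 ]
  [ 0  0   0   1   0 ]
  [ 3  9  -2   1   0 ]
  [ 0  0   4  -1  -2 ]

R1 := 1/3·R1
R3 := R3 − 3·R1
R2 ↔ R3
R2 := -1/2·R2
R4 := R4 − 4·R2
R4 := R4 − R3
R4 := -1/2·R4
R2 := R2 + 1/2·R3

[[1, 3, 0, 0, 0], [0, 0, 1, 0, 0], [0, 0, 0, 1, 0], [0, 0, 0, 0, 1]]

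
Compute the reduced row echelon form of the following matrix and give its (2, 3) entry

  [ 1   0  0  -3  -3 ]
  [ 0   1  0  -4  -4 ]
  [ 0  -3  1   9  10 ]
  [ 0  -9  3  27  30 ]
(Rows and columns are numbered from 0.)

Add 3 times r2 to r3.
  [ 1   0  0  -3  -3 ]
  [ 0   1  0  -4  -4 ]
  [ 0   0  1  -3  -2 ]
  [ 0  -9  3  27  30 ]
Add 9 times r2 to r4.
  [ 1  0  0  -3  -3 ]
  [ 0  1  0  -4  -4 ]
  [ 0  0  1  -3  -2 ]
  [ 0  0  3  -9  -6 ]
Subtract 3 times r3 from r4.
  [ 1  0  0  -3  -3 ]
  [ 0  1  0  -4  -4 ]
  [ 0  0  1  -3  -2 ]
  [ 0  0  0   0   0 ]

-3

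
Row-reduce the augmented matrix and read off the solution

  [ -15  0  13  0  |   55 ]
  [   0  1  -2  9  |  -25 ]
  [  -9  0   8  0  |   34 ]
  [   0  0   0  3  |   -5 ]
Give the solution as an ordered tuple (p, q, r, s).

(2/3, 0, 5, -5/3)

R1 -> -1/15·R1
  [  1  0  -13/15  0  |  -11/3 ]
  [  0  1      -2  9  |    -25 ]
  [ -9  0       8  0  |     34 ]
  [  0  0       0  3  |     -5 ]
R3 -> R3 + 9·R1
  [ 1  0  -13/15  0  |  -11/3 ]
  [ 0  1      -2  9  |    -25 ]
  [ 0  0     1/5  0  |      1 ]
  [ 0  0       0  3  |     -5 ]
R3 -> 5·R3
  [ 1  0  -13/15  0  |  -11/3 ]
  [ 0  1      -2  9  |    -25 ]
  [ 0  0       1  0  |      5 ]
  [ 0  0       0  3  |     -5 ]
R4 -> 1/3·R4
  [ 1  0  -13/15  0  |  -11/3 ]
  [ 0  1      -2  9  |    -25 ]
  [ 0  0       1  0  |      5 ]
  [ 0  0       0  1  |   -5/3 ]
R2 -> R2 − 9·R4
  [ 1  0  -13/15  0  |  -11/3 ]
  [ 0  1      -2  0  |    -10 ]
  [ 0  0       1  0  |      5 ]
  [ 0  0       0  1  |   -5/3 ]
R2 -> R2 + 2·R3
  [ 1  0  -13/15  0  |  -11/3 ]
  [ 0  1       0  0  |      0 ]
  [ 0  0       1  0  |      5 ]
  [ 0  0       0  1  |   -5/3 ]
R1 -> R1 + 13/15·R3
  [ 1  0  0  0  |   2/3 ]
  [ 0  1  0  0  |     0 ]
  [ 0  0  1  0  |     5 ]
  [ 0  0  0  1  |  -5/3 ]
Reading off the last column: p = 2/3, q = 0, r = 5, s = -5/3.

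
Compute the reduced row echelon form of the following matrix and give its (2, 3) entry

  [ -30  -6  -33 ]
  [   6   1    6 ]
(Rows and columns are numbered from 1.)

3

r1 -> -1/30·r1
  [ 1  1/5  11/10 ]
  [ 6    1      6 ]
r2 -> r2 − 6·r1
  [ 1   1/5  11/10 ]
  [ 0  -1/5   -3/5 ]
r2 -> -5·r2
  [ 1  1/5  11/10 ]
  [ 0    1      3 ]
r1 -> r1 − 1/5·r2
  [ 1  0  1/2 ]
  [ 0  1    3 ]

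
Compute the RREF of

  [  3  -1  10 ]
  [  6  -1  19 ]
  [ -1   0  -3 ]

[[1, 0, 3], [0, 1, -1], [0, 0, 0]]

R1 → 1/3·R1
  [  1  -1/3  10/3 ]
  [  6    -1    19 ]
  [ -1     0    -3 ]
R2 → R2 − 6·R1
  [  1  -1/3  10/3 ]
  [  0     1    -1 ]
  [ -1     0    -3 ]
R3 → R3 + R1
  [ 1  -1/3  10/3 ]
  [ 0     1    -1 ]
  [ 0  -1/3   1/3 ]
R3 → R3 + 1/3·R2
  [ 1  -1/3  10/3 ]
  [ 0     1    -1 ]
  [ 0     0     0 ]
R1 → R1 + 1/3·R2
  [ 1  0   3 ]
  [ 0  1  -1 ]
  [ 0  0   0 ]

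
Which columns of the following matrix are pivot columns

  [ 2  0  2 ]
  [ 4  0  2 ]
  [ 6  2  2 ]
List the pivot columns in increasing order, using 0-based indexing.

0, 1, 2

R1 → 1/2·R1
  [ 1  0  1 ]
  [ 4  0  2 ]
  [ 6  2  2 ]
R2 → R2 − 4·R1
  [ 1  0   1 ]
  [ 0  0  -2 ]
  [ 6  2   2 ]
R3 → R3 − 6·R1
  [ 1  0   1 ]
  [ 0  0  -2 ]
  [ 0  2  -4 ]
R2 <=> R3
  [ 1  0   1 ]
  [ 0  2  -4 ]
  [ 0  0  -2 ]
R2 → 1/2·R2
  [ 1  0   1 ]
  [ 0  1  -2 ]
  [ 0  0  -2 ]
R3 → -1/2·R3
  [ 1  0   1 ]
  [ 0  1  -2 ]
  [ 0  0   1 ]
R2 → R2 + 2·R3
  [ 1  0  1 ]
  [ 0  1  0 ]
  [ 0  0  1 ]
R1 → R1 − R3
  [ 1  0  0 ]
  [ 0  1  0 ]
  [ 0  0  1 ]
Pivot columns are the columns containing a leading 1.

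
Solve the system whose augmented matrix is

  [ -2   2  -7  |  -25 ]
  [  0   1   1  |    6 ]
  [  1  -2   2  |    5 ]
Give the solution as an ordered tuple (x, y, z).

R1 -> -1/2·R1
  [ 1  -1  7/2  |  25/2 ]
  [ 0   1    1  |     6 ]
  [ 1  -2    2  |     5 ]
R3 -> R3 − R1
  [ 1  -1   7/2  |   25/2 ]
  [ 0   1     1  |      6 ]
  [ 0  -1  -3/2  |  -15/2 ]
R3 -> R3 + R2
  [ 1  -1   7/2  |  25/2 ]
  [ 0   1     1  |     6 ]
  [ 0   0  -1/2  |  -3/2 ]
R3 -> -2·R3
  [ 1  -1  7/2  |  25/2 ]
  [ 0   1    1  |     6 ]
  [ 0   0    1  |     3 ]
R2 -> R2 − R3
  [ 1  -1  7/2  |  25/2 ]
  [ 0   1    0  |     3 ]
  [ 0   0    1  |     3 ]
R1 -> R1 − 7/2·R3
  [ 1  -1  0  |  2 ]
  [ 0   1  0  |  3 ]
  [ 0   0  1  |  3 ]
R1 -> R1 + R2
  [ 1  0  0  |  5 ]
  [ 0  1  0  |  3 ]
  [ 0  0  1  |  3 ]
Reading off the last column: x = 5, y = 3, z = 3.

(5, 3, 3)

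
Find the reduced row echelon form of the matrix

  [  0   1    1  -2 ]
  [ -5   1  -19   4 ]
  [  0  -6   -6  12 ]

R1 ↔ R2
  [ -5   1  -19   4 ]
  [  0   1    1  -2 ]
  [  0  -6   -6  12 ]
R1 := -1/5·R1
  [ 1  -1/5  19/5  -4/5 ]
  [ 0     1     1    -2 ]
  [ 0    -6    -6    12 ]
R3 := R3 + 6·R2
  [ 1  -1/5  19/5  -4/5 ]
  [ 0     1     1    -2 ]
  [ 0     0     0     0 ]
R1 := R1 + 1/5·R2
  [ 1  0  4  -6/5 ]
  [ 0  1  1    -2 ]
  [ 0  0  0     0 ]

[[1, 0, 4, -6/5], [0, 1, 1, -2], [0, 0, 0, 0]]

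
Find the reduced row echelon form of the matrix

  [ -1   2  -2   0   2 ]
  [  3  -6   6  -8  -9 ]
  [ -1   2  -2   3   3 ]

R1 ← -1·R1
R2 ← R2 − 3·R1
R3 ← R3 + R1
R2 ← -1/8·R2
R3 ← R3 − 3·R2
R3 ← -8·R3
R2 ← R2 − 3/8·R3
R1 ← R1 + 2·R3

[[1, -2, 2, 0, 0], [0, 0, 0, 1, 0], [0, 0, 0, 0, 1]]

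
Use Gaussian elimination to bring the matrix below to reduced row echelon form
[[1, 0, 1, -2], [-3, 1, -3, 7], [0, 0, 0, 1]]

Add 3 times ρ1 to ρ2.
  [ 1  0  1  -2 ]
  [ 0  1  0   1 ]
  [ 0  0  0   1 ]
Subtract ρ3 from ρ2.
  [ 1  0  1  -2 ]
  [ 0  1  0   0 ]
  [ 0  0  0   1 ]
Add 2 times ρ3 to ρ1.
  [ 1  0  1  0 ]
  [ 0  1  0  0 ]
  [ 0  0  0  1 ]

[[1, 0, 1, 0], [0, 1, 0, 0], [0, 0, 0, 1]]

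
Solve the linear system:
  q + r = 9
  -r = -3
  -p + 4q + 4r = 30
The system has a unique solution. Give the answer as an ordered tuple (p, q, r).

(6, 6, 3)

Form the augmented matrix and row-reduce:
  [  0  1   1  |   9 ]
  [  0  0  -1  |  -3 ]
  [ -1  4   4  |  30 ]
R1 <=> R3
  [ -1  4   4  |  30 ]
  [  0  0  -1  |  -3 ]
  [  0  1   1  |   9 ]
R1 ← -1·R1
  [ 1  -4  -4  |  -30 ]
  [ 0   0  -1  |   -3 ]
  [ 0   1   1  |    9 ]
R2 <=> R3
  [ 1  -4  -4  |  -30 ]
  [ 0   1   1  |    9 ]
  [ 0   0  -1  |   -3 ]
R3 ← -1·R3
  [ 1  -4  -4  |  -30 ]
  [ 0   1   1  |    9 ]
  [ 0   0   1  |    3 ]
R2 ← R2 − R3
  [ 1  -4  -4  |  -30 ]
  [ 0   1   0  |    6 ]
  [ 0   0   1  |    3 ]
R1 ← R1 + 4·R3
  [ 1  -4  0  |  -18 ]
  [ 0   1  0  |    6 ]
  [ 0   0  1  |    3 ]
R1 ← R1 + 4·R2
  [ 1  0  0  |  6 ]
  [ 0  1  0  |  6 ]
  [ 0  0  1  |  3 ]
Reading off the last column: p = 6, q = 6, r = 3.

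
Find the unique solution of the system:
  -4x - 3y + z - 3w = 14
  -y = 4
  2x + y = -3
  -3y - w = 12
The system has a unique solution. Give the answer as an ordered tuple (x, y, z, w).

(1/2, -4, 4, 0)

Form the augmented matrix and row-reduce:
  [ -4  -3  1  -3  |  14 ]
  [  0  -1  0   0  |   4 ]
  [  2   1  0   0  |  -3 ]
  [  0  -3  0  -1  |  12 ]
R1 → -1/4·R1
  [ 1  3/4  -1/4  3/4  |  -7/2 ]
  [ 0   -1     0    0  |     4 ]
  [ 2    1     0    0  |    -3 ]
  [ 0   -3     0   -1  |    12 ]
R3 → R3 − 2·R1
  [ 1   3/4  -1/4   3/4  |  -7/2 ]
  [ 0    -1     0     0  |     4 ]
  [ 0  -1/2   1/2  -3/2  |     4 ]
  [ 0    -3     0    -1  |    12 ]
R2 → -1·R2
  [ 1   3/4  -1/4   3/4  |  -7/2 ]
  [ 0     1     0     0  |    -4 ]
  [ 0  -1/2   1/2  -3/2  |     4 ]
  [ 0    -3     0    -1  |    12 ]
R3 → R3 + 1/2·R2
  [ 1  3/4  -1/4   3/4  |  -7/2 ]
  [ 0    1     0     0  |    -4 ]
  [ 0    0   1/2  -3/2  |     2 ]
  [ 0   -3     0    -1  |    12 ]
R4 → R4 + 3·R2
  [ 1  3/4  -1/4   3/4  |  -7/2 ]
  [ 0    1     0     0  |    -4 ]
  [ 0    0   1/2  -3/2  |     2 ]
  [ 0    0     0    -1  |     0 ]
R3 → 2·R3
  [ 1  3/4  -1/4  3/4  |  -7/2 ]
  [ 0    1     0    0  |    -4 ]
  [ 0    0     1   -3  |     4 ]
  [ 0    0     0   -1  |     0 ]
R4 → -1·R4
  [ 1  3/4  -1/4  3/4  |  -7/2 ]
  [ 0    1     0    0  |    -4 ]
  [ 0    0     1   -3  |     4 ]
  [ 0    0     0    1  |     0 ]
R3 → R3 + 3·R4
  [ 1  3/4  -1/4  3/4  |  -7/2 ]
  [ 0    1     0    0  |    -4 ]
  [ 0    0     1    0  |     4 ]
  [ 0    0     0    1  |     0 ]
R1 → R1 − 3/4·R4
  [ 1  3/4  -1/4  0  |  -7/2 ]
  [ 0    1     0  0  |    -4 ]
  [ 0    0     1  0  |     4 ]
  [ 0    0     0  1  |     0 ]
R1 → R1 + 1/4·R3
  [ 1  3/4  0  0  |  -5/2 ]
  [ 0    1  0  0  |    -4 ]
  [ 0    0  1  0  |     4 ]
  [ 0    0  0  1  |     0 ]
R1 → R1 − 3/4·R2
  [ 1  0  0  0  |  1/2 ]
  [ 0  1  0  0  |   -4 ]
  [ 0  0  1  0  |    4 ]
  [ 0  0  0  1  |    0 ]
Reading off the last column: x = 1/2, y = -4, z = 4, w = 0.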